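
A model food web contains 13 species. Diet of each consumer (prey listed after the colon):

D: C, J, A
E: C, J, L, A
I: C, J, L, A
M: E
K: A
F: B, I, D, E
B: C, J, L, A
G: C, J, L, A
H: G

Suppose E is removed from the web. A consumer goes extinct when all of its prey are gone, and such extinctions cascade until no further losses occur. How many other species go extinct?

Remove E.
Round 1: M (all prey gone) → extinct.
No further losses. Total secondary extinctions: 1.

1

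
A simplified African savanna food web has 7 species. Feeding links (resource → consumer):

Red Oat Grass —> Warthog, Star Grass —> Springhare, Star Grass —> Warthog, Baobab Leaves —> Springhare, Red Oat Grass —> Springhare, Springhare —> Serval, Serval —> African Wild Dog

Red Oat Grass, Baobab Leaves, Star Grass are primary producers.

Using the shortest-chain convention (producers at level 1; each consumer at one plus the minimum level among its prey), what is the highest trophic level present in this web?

4

Producers (level 1): Red Oat Grass, Baobab Leaves, Star Grass.
Following each consumer down to its lowest-level prey: Red Oat Grass → Springhare → Serval → African Wild Dog (levels 1 through 4).
All prey of African Wild Dog (Serval 3) are at level 3 or above, so African Wild Dog is at level 1 + 3 = 4.
Every consumer has at least one prey at level 3 or below, so none exceeds level 4.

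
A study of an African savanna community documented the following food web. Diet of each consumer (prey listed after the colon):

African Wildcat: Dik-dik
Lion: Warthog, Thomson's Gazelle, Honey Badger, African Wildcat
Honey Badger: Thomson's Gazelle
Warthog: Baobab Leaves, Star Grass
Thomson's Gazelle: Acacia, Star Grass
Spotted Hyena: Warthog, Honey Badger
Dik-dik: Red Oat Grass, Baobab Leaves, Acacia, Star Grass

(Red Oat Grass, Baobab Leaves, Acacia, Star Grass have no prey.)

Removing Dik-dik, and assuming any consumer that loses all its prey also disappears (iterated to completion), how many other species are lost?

1

Remove Dik-dik.
Round 1: African Wildcat (all prey gone) → extinct.
No further losses. Total secondary extinctions: 1.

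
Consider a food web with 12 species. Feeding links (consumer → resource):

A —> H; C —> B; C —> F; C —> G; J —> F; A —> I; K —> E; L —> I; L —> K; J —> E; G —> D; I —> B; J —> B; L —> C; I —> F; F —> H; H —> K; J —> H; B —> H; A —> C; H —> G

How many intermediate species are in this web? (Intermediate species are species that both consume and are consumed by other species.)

Intermediate species (has both prey and predators): G, K, H, F, B, I, C.
Count: 7.

7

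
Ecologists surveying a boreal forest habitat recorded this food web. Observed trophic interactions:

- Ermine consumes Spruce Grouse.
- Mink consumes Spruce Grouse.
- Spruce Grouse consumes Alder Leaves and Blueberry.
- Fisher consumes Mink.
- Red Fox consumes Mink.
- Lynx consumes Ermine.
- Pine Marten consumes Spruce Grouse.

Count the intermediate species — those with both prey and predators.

3

Intermediate species (has both prey and predators): Spruce Grouse, Mink, Ermine.
Count: 3.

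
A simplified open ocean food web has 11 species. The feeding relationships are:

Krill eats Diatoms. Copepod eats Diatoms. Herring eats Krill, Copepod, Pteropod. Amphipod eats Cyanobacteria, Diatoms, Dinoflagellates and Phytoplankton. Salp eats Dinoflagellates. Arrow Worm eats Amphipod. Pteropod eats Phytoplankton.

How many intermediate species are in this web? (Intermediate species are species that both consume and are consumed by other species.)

Intermediate species (has both prey and predators): Krill, Pteropod, Amphipod, Copepod.
Count: 4.

4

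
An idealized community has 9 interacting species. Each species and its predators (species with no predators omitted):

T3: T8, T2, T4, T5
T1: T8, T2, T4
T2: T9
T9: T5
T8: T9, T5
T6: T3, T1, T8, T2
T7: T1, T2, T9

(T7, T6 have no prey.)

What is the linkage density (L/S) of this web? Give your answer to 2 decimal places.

There are L = 18 links among S = 9 species.
L/S = 18/9 = 2.0000 ≈ 2.00.

L/S = 2.00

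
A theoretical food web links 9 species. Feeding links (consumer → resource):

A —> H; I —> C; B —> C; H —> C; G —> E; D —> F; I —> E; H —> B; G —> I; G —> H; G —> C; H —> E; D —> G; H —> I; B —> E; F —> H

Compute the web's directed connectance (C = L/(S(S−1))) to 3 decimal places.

The web has S = 9 species and L = 16 feeding links.
C = L / (S(S−1)) = 16 / 72 = 0.2222 ≈ 0.222.

C = 0.222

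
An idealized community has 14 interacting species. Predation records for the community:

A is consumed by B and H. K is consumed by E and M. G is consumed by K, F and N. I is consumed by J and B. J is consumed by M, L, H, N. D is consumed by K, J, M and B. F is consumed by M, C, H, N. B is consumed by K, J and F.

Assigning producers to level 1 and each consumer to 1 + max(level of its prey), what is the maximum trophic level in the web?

Producers (level 1): A, I, D, G.
A → B → J → N gives N level 4.
No species has a prey at level 4, so no species reaches level 5.

4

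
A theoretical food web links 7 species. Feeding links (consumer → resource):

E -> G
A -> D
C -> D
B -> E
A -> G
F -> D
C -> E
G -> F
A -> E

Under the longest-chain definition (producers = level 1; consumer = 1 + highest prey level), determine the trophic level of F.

Trophic level 2

D is a producer → level 1.
F eats D → level 2.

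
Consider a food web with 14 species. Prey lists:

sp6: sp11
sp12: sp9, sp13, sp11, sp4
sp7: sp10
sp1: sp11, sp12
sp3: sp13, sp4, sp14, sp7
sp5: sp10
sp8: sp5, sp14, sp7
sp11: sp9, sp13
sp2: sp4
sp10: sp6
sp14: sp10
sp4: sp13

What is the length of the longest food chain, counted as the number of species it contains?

One longest chain: sp9 → sp11 → sp6 → sp10 → sp14 → sp3.
It has 6 species and 5 links.

6 species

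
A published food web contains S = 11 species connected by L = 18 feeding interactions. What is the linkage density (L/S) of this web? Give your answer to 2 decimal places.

L/S = 1.64

There are L = 18 links among S = 11 species.
L/S = 18/11 = 1.6364 ≈ 1.64.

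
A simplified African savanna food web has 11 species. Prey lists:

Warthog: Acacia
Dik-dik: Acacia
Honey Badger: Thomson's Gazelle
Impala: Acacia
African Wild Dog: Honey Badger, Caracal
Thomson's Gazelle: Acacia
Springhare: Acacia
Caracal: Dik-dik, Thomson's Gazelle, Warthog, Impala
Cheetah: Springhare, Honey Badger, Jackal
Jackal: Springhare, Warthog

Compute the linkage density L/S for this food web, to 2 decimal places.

L/S = 1.55

There are L = 17 links among S = 11 species.
L/S = 17/11 = 1.5455 ≈ 1.55.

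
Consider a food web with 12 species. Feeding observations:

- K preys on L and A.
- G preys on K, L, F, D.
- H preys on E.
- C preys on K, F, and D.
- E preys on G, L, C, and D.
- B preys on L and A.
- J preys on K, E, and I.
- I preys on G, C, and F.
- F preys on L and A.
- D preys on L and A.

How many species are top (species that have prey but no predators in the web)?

3

Top species (has prey, but nothing eats it): B, J, H.
Count: 3.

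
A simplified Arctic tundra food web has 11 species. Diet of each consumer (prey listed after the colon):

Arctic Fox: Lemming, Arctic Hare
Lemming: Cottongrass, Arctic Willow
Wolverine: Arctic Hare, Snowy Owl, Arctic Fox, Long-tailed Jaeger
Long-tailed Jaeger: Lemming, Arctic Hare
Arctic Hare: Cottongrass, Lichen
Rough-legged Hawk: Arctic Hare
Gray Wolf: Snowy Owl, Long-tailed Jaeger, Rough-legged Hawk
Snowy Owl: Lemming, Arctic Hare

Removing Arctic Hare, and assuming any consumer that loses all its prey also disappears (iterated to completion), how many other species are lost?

Remove Arctic Hare.
Round 1: Rough-legged Hawk (all prey gone) → extinct.
No further losses. Total secondary extinctions: 1.

1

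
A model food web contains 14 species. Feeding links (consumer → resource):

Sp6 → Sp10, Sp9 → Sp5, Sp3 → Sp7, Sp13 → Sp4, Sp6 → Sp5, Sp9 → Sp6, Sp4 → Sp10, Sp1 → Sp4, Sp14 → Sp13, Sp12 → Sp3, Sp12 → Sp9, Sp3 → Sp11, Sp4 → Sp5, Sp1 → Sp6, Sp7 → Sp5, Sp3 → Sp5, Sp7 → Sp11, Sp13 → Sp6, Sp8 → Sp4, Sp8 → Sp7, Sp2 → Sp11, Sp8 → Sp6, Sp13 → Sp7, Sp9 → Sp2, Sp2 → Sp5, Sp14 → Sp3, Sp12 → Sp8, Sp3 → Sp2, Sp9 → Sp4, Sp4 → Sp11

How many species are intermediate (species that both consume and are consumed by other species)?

8

Intermediate species (has both prey and predators): Sp2, Sp7, Sp4, Sp6, Sp3, Sp13, Sp9, Sp8.
Count: 8.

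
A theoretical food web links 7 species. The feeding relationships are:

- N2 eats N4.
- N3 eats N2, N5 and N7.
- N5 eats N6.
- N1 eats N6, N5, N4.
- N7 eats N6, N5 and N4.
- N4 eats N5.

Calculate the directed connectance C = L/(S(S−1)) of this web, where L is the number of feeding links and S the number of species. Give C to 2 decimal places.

C = 0.29

The web has S = 7 species and L = 12 feeding links.
C = L / (S(S−1)) = 12 / 42 = 0.2857 ≈ 0.29.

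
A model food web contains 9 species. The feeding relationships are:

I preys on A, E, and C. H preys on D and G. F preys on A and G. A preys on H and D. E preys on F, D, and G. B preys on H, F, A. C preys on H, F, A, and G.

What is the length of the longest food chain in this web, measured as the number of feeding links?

One longest chain: G → H → A → F → C → I.
It has 6 species and 5 links.

5 links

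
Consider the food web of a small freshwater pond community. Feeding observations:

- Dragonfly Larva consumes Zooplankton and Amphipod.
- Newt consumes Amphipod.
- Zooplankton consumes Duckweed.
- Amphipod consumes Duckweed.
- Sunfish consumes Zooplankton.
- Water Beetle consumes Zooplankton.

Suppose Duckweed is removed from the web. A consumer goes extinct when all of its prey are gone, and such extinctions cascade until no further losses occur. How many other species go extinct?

6

Remove Duckweed.
Round 1: Amphipod (all prey gone), Zooplankton (all prey gone) → extinct.
Round 2: Dragonfly Larva (all prey gone), Water Beetle (all prey gone), Sunfish (all prey gone), Newt (all prey gone) → extinct.
No further losses. Total secondary extinctions: 6.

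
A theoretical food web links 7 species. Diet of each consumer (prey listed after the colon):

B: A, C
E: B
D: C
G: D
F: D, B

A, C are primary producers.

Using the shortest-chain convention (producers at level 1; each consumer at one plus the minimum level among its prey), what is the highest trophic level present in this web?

3

Producers (level 1): A, C.
Following each consumer down to its lowest-level prey: C → D → G (levels 1 through 3).
All prey of G (D 2) are at level 2 or above, so G is at level 1 + 2 = 3.
Every consumer has at least one prey at level 2 or below, so none exceeds level 3.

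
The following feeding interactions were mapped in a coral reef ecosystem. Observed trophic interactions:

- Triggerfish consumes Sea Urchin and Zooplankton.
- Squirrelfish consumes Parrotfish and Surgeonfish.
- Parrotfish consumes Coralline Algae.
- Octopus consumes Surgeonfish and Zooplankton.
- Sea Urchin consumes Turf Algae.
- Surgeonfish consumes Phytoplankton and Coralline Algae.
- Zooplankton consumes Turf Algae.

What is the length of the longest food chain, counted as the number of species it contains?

One longest chain: Turf Algae → Zooplankton → Octopus.
It has 3 species and 2 links.

3 species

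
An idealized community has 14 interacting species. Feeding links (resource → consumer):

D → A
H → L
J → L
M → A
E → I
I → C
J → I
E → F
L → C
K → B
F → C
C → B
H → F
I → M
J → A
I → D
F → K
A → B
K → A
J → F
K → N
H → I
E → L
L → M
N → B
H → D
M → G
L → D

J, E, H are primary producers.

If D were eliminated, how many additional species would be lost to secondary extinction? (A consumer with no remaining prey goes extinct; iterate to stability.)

0

Remove D.
Every predator of it retains at least one other prey: A still has J, K, M.
No consumer loses all prey, so no secondary extinctions occur.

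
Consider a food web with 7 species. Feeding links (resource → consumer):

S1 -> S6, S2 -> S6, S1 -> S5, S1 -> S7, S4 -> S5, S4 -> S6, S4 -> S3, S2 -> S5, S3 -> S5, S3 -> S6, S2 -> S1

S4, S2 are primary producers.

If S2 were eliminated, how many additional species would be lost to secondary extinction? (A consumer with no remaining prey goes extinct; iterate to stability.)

Remove S2.
Round 1: S1 (all prey gone) → extinct.
Round 2: S7 (all prey gone) → extinct.
No further losses. Total secondary extinctions: 2.

2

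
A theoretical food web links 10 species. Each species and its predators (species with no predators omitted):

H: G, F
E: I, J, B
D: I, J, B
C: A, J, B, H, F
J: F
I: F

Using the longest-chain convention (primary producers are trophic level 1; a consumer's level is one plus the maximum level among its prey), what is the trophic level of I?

Trophic level 2

E is a producer → level 1.
I eats E (level 1); other prey at levels: D 1 → level 2.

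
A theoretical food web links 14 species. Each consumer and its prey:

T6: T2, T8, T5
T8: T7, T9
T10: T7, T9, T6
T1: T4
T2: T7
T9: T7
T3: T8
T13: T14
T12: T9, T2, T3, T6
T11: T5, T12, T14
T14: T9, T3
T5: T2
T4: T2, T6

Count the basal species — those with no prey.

Basal species (no prey listed): T7.
Count: 1.

1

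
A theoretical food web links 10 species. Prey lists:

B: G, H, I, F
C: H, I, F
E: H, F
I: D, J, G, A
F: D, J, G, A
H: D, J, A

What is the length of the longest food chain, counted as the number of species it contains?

One longest chain: D → H → E.
It has 3 species and 2 links.

3 species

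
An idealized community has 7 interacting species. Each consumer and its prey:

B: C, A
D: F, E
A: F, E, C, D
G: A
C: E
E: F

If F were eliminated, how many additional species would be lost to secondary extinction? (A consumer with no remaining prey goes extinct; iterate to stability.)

6

Remove F.
Round 1: E (all prey gone) → extinct.
Round 2: C (all prey gone), D (all prey gone) → extinct.
Round 3: A (all prey gone) → extinct.
Round 4: B (all prey gone), G (all prey gone) → extinct.
No further losses. Total secondary extinctions: 6.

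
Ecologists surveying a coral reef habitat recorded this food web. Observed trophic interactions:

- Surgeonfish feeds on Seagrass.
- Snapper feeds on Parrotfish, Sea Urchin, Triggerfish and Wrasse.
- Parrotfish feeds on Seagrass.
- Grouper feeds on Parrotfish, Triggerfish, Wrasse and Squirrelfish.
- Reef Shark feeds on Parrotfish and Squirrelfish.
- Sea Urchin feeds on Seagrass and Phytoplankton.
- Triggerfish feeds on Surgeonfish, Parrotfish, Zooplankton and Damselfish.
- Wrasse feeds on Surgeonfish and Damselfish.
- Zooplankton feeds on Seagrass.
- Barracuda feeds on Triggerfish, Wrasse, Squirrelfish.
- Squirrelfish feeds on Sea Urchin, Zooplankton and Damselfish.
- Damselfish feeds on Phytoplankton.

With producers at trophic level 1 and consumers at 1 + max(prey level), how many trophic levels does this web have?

Producers (level 1): Seagrass, Phytoplankton.
Seagrass → Zooplankton → Squirrelfish → Barracuda gives Barracuda level 4.
No species has a prey at level 4, so no species reaches level 5.

4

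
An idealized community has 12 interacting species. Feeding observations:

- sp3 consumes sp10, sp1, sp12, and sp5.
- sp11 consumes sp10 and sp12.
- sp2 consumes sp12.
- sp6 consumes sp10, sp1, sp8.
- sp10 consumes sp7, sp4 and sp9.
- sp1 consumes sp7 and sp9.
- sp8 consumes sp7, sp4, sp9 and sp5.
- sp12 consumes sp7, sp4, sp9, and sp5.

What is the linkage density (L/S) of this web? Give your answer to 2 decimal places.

L/S = 1.92

There are L = 23 links among S = 12 species.
L/S = 23/12 = 1.9167 ≈ 1.92.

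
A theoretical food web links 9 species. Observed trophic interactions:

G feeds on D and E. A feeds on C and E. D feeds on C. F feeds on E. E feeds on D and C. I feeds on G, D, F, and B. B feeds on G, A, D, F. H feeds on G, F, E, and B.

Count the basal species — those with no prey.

1

Basal species (no prey listed): C.
Count: 1.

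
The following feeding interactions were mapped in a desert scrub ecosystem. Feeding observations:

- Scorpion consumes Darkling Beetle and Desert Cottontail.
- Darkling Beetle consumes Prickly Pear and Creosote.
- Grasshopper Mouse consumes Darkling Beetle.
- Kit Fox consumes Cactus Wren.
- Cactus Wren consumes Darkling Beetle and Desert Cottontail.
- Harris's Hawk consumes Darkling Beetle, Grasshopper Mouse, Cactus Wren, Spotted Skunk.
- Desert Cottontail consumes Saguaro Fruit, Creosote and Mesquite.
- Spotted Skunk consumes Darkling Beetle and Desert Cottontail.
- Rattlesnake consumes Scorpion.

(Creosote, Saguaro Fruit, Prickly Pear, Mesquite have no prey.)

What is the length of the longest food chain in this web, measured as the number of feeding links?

3 links

One longest chain: Creosote → Desert Cottontail → Cactus Wren → Kit Fox.
It has 4 species and 3 links.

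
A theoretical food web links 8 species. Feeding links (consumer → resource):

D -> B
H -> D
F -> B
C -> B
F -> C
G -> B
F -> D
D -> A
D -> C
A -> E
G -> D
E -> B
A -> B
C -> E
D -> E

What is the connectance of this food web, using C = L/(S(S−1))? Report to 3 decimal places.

The web has S = 8 species and L = 15 feeding links.
C = L / (S(S−1)) = 15 / 56 = 0.2679 ≈ 0.268.

C = 0.268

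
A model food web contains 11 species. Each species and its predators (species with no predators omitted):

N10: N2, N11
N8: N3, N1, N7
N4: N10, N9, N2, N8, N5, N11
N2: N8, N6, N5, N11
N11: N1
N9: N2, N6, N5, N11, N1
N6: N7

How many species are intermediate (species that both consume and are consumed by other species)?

6

Intermediate species (has both prey and predators): N10, N9, N2, N8, N6, N11.
Count: 6.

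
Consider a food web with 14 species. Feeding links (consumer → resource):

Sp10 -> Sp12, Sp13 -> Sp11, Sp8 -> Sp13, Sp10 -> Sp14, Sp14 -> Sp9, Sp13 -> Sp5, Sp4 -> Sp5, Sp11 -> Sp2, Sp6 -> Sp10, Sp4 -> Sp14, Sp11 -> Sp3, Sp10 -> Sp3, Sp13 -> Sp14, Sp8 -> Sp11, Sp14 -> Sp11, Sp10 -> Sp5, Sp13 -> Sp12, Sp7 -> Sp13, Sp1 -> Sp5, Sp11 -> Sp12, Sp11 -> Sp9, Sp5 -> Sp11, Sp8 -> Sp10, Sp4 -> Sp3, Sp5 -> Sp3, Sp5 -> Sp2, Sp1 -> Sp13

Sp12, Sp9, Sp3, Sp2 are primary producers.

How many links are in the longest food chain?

One longest chain: Sp12 → Sp11 → Sp5 → Sp10 → Sp6.
It has 5 species and 4 links.

4 links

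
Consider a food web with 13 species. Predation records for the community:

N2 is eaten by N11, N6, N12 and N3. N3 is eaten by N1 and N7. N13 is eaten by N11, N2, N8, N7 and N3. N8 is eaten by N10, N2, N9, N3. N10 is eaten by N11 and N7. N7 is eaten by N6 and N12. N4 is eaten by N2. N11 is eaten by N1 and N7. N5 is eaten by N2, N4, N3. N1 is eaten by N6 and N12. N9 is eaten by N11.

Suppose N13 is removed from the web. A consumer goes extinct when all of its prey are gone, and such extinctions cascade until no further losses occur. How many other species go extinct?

Remove N13.
Round 1: N8 (all prey gone) → extinct.
Round 2: N9 (all prey gone), N10 (all prey gone) → extinct.
No further losses. Total secondary extinctions: 3.

3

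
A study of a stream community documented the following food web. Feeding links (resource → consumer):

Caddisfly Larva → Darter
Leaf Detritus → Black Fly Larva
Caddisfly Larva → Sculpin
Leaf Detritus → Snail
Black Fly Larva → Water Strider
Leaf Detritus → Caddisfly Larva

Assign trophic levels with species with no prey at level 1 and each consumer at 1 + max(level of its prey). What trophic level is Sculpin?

Leaf Detritus has no prey (basal) → level 1.
Caddisfly Larva eats Leaf Detritus → level 2.
Sculpin eats Caddisfly Larva → level 3.

Trophic level 3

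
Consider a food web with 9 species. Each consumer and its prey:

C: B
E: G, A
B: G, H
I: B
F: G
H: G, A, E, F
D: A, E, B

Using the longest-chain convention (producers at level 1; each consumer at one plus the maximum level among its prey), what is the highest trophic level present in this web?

5

Producers (level 1): G, A.
G → E → H → B → D gives D level 5.
No species has a prey at level 5, so no species reaches level 6.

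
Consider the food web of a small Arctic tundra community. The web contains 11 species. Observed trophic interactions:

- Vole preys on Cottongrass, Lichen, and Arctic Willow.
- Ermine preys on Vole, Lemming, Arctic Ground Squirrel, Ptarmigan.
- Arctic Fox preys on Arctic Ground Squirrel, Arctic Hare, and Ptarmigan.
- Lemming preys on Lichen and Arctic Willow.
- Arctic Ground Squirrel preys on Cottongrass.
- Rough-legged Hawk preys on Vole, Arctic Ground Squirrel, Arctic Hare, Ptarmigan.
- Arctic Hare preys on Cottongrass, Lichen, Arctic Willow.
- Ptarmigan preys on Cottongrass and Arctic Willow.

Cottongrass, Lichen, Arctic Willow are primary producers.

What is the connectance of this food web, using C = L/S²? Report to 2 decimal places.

C = 0.18

The web has S = 11 species and L = 22 feeding links.
C = L / S² = 22 / 121 = 0.1818 ≈ 0.18.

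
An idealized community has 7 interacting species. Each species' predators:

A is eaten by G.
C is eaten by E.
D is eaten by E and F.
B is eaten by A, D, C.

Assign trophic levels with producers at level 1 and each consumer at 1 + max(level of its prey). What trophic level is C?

B is a producer → level 1.
C eats B → level 2.

Trophic level 2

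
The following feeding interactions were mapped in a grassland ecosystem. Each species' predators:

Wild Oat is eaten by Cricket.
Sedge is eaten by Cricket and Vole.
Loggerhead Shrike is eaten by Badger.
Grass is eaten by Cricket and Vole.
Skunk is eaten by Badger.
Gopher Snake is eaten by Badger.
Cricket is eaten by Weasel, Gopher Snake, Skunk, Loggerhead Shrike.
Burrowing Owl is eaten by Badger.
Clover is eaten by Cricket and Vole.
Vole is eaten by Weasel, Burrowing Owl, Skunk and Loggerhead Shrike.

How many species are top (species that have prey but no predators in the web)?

2

Top species (has prey, but nothing eats it): Weasel, Badger.
Count: 2.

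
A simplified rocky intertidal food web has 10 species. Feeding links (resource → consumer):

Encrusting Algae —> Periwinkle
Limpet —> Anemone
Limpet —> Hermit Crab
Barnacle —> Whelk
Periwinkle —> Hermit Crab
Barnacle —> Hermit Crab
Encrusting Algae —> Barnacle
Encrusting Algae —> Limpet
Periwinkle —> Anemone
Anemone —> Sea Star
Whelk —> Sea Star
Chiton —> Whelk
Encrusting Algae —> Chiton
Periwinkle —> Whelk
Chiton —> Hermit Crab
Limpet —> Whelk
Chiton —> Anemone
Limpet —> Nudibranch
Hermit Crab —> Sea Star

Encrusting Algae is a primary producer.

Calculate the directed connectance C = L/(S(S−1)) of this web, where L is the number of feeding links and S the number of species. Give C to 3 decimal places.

The web has S = 10 species and L = 19 feeding links.
C = L / (S(S−1)) = 19 / 90 = 0.2111 ≈ 0.211.

C = 0.211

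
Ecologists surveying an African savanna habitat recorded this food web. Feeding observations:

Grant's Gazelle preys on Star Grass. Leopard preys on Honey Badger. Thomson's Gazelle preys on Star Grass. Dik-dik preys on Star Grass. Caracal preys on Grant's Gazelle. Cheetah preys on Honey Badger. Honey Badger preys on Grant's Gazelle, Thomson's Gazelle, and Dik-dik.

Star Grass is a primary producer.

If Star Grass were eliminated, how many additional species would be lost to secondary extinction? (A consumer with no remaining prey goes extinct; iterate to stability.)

Remove Star Grass.
Round 1: Grant's Gazelle (all prey gone), Thomson's Gazelle (all prey gone), Dik-dik (all prey gone) → extinct.
Round 2: Caracal (all prey gone), Honey Badger (all prey gone) → extinct.
Round 3: Leopard (all prey gone), Cheetah (all prey gone) → extinct.
No further losses. Total secondary extinctions: 7.

7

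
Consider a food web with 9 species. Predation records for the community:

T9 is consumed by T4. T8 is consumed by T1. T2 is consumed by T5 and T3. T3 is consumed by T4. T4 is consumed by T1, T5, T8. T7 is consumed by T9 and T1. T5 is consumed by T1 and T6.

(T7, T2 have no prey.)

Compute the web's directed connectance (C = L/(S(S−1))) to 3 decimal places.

The web has S = 9 species and L = 12 feeding links.
C = L / (S(S−1)) = 12 / 72 = 0.1667 ≈ 0.167.

C = 0.167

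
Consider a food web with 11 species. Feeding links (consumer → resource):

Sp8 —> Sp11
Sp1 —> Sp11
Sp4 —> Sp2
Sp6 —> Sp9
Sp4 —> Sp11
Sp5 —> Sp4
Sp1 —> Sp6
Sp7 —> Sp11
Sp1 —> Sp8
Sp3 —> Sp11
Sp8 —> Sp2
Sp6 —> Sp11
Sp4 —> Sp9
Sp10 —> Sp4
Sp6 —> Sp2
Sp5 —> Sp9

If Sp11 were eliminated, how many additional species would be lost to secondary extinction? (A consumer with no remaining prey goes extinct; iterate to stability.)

2

Remove Sp11.
Round 1: Sp3 (all prey gone), Sp7 (all prey gone) → extinct.
No further losses. Total secondary extinctions: 2.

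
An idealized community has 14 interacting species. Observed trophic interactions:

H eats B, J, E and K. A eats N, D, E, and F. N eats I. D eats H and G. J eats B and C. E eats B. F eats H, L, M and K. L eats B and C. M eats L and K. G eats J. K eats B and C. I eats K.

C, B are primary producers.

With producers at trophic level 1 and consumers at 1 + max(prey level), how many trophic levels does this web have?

5

Producers (level 1): C, B.
C → J → G → D → A gives A level 5.
No species has a prey at level 5, so no species reaches level 6.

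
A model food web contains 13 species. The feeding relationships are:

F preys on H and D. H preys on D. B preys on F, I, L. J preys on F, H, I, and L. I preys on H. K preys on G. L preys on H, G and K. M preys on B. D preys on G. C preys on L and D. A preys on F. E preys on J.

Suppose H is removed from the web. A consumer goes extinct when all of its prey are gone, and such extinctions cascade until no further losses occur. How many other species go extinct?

Remove H.
Round 1: I (all prey gone) → extinct.
No further losses. Total secondary extinctions: 1.

1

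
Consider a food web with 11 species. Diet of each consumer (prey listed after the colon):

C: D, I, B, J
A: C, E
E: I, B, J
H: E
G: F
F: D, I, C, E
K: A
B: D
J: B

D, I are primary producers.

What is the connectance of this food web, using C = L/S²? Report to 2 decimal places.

C = 0.15

The web has S = 11 species and L = 18 feeding links.
C = L / S² = 18 / 121 = 0.1488 ≈ 0.15.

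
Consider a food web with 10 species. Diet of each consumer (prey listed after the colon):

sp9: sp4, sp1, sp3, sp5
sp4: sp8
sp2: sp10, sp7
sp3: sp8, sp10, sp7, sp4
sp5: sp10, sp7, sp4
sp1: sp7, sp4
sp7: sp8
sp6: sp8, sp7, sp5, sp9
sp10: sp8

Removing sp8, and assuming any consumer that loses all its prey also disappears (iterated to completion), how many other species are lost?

Remove sp8.
Round 1: sp10 (all prey gone), sp7 (all prey gone), sp4 (all prey gone) → extinct.
Round 2: sp1 (all prey gone), sp3 (all prey gone), sp5 (all prey gone), sp2 (all prey gone) → extinct.
Round 3: sp9 (all prey gone) → extinct.
Round 4: sp6 (all prey gone) → extinct.
No further losses. Total secondary extinctions: 9.

9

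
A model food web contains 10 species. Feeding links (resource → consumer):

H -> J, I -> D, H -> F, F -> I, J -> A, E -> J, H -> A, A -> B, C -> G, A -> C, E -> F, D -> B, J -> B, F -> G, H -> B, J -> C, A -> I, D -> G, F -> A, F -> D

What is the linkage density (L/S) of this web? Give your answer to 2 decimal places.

L/S = 2.00

There are L = 20 links among S = 10 species.
L/S = 20/10 = 2.0000 ≈ 2.00.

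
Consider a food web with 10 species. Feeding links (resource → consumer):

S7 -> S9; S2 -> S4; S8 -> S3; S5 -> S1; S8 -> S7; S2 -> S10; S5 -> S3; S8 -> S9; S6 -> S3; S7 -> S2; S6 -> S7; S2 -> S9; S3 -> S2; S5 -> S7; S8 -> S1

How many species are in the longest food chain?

4 species

One longest chain: S8 → S3 → S2 → S9.
It has 4 species and 3 links.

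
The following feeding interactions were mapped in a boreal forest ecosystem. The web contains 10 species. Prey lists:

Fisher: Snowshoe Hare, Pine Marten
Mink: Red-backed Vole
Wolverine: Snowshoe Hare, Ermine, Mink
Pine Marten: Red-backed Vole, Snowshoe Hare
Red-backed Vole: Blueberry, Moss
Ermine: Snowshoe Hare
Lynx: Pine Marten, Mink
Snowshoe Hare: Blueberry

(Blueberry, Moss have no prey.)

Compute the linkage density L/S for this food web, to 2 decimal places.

There are L = 14 links among S = 10 species.
L/S = 14/10 = 1.4000 ≈ 1.40.

L/S = 1.40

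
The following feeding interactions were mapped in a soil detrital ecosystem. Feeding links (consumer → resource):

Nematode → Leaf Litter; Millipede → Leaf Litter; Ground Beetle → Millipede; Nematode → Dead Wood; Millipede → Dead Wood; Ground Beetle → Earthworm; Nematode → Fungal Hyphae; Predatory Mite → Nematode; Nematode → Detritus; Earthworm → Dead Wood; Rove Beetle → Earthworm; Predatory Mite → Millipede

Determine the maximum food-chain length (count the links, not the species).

2 links

One longest chain: Dead Wood → Earthworm → Rove Beetle.
It has 3 species and 2 links.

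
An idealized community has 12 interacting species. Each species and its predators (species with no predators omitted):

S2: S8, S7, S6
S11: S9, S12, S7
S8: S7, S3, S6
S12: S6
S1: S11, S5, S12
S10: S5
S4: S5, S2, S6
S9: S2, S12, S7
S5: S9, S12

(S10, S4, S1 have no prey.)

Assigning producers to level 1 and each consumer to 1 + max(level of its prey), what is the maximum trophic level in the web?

Producers (level 1): S10, S4, S1.
S1 → S11 → S9 → S2 → S8 → S3 gives S3 level 6.
No species has a prey at level 6, so no species reaches level 7.

6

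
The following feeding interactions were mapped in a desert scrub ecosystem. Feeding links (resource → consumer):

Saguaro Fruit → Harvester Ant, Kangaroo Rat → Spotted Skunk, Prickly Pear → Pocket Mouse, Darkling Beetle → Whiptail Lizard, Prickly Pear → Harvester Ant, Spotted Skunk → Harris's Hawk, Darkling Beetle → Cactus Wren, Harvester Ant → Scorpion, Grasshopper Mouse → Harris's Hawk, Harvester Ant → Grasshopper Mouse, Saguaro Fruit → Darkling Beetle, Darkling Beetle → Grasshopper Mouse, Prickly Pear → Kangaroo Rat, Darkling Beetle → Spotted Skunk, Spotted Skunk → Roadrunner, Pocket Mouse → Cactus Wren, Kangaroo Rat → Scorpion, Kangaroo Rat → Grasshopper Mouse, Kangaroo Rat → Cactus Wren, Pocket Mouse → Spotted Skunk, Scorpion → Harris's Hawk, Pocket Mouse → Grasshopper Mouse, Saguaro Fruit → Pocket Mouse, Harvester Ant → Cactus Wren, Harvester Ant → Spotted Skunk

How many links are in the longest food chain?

One longest chain: Prickly Pear → Pocket Mouse → Spotted Skunk → Roadrunner.
It has 4 species and 3 links.

3 links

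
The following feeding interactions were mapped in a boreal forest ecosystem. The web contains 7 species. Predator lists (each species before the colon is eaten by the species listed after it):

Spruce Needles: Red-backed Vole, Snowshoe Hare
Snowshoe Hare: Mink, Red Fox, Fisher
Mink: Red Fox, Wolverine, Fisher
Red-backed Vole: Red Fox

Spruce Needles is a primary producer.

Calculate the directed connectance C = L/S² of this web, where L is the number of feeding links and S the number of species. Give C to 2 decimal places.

The web has S = 7 species and L = 9 feeding links.
C = L / S² = 9 / 49 = 0.1837 ≈ 0.18.

C = 0.18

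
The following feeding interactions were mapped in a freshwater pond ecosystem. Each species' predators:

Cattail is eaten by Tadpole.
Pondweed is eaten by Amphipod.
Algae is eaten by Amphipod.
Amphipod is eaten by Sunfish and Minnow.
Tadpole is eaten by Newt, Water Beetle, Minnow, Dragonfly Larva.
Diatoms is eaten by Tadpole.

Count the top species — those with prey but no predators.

Top species (has prey, but nothing eats it): Water Beetle, Minnow, Dragonfly Larva, Newt, Sunfish.
Count: 5.

5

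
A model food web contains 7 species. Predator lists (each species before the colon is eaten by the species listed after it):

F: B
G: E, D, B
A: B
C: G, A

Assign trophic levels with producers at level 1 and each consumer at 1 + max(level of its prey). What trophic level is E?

C is a producer → level 1.
G eats C → level 2.
E eats G → level 3.

Trophic level 3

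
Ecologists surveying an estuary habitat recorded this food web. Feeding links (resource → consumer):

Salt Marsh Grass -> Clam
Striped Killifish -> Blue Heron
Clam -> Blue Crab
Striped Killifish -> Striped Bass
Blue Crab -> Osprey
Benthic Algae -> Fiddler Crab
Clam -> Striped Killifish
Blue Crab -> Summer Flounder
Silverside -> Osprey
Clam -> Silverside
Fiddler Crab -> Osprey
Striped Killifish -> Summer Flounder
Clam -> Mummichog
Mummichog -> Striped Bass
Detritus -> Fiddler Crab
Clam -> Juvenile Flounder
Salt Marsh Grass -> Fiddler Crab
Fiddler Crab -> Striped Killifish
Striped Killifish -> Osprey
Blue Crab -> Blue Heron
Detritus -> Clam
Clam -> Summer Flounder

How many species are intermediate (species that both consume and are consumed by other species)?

Intermediate species (has both prey and predators): Fiddler Crab, Clam, Mummichog, Blue Crab, Silverside, Striped Killifish.
Count: 6.

6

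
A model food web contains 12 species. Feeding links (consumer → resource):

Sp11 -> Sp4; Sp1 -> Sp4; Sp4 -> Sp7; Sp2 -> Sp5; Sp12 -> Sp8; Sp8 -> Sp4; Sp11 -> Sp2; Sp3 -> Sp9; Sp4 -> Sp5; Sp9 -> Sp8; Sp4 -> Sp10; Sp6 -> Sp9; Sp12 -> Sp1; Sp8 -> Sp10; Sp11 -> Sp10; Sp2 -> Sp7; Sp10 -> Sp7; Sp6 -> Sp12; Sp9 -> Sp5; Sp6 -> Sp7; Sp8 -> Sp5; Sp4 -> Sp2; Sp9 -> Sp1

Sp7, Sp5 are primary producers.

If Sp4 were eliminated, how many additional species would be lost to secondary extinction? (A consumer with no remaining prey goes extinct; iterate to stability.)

1

Remove Sp4.
Round 1: Sp1 (all prey gone) → extinct.
No further losses. Total secondary extinctions: 1.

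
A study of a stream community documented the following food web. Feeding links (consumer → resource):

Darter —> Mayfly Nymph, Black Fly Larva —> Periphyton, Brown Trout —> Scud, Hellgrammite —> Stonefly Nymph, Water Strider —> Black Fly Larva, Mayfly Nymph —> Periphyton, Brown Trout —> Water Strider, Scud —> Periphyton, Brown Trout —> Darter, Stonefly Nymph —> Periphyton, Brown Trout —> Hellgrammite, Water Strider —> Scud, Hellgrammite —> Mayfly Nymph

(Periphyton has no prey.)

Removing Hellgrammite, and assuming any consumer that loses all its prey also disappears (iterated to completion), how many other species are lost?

0

Remove Hellgrammite.
Every predator of it retains at least one other prey: Brown Trout still has Scud, Darter, Water Strider.
No consumer loses all prey, so no secondary extinctions occur.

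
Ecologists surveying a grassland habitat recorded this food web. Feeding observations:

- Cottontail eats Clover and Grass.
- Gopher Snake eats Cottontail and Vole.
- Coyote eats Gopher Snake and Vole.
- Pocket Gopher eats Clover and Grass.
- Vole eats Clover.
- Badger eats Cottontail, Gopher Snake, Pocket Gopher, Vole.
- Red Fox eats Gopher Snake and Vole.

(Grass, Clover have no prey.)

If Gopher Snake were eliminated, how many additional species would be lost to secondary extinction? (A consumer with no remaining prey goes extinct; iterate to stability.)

Remove Gopher Snake.
Every predator of it retains at least one other prey: Coyote still has Vole; Badger still has Cottontail, Vole, Pocket Gopher; Red Fox still has Vole.
No consumer loses all prey, so no secondary extinctions occur.

0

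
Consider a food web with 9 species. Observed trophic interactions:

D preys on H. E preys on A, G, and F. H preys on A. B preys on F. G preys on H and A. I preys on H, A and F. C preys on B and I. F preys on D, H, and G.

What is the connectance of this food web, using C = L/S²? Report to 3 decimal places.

C = 0.198

The web has S = 9 species and L = 16 feeding links.
C = L / S² = 16 / 81 = 0.1975 ≈ 0.198.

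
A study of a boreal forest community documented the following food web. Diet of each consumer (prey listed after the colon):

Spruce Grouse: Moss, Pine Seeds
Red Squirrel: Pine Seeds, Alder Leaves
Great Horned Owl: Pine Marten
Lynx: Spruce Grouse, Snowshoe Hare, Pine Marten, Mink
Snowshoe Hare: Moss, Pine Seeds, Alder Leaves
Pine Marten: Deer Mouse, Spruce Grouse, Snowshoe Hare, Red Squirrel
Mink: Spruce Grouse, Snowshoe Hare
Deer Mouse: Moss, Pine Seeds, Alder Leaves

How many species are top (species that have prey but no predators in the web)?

Top species (has prey, but nothing eats it): Great Horned Owl, Lynx.
Count: 2.

2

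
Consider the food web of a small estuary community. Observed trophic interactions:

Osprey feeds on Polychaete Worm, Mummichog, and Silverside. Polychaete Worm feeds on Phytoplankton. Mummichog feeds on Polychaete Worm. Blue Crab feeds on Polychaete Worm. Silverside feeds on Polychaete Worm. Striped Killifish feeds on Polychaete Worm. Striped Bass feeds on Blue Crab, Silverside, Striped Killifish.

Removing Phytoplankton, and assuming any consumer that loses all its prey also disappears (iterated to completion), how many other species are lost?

Remove Phytoplankton.
Round 1: Polychaete Worm (all prey gone) → extinct.
Round 2: Mummichog (all prey gone), Blue Crab (all prey gone), Silverside (all prey gone), Striped Killifish (all prey gone) → extinct.
Round 3: Striped Bass (all prey gone), Osprey (all prey gone) → extinct.
No further losses. Total secondary extinctions: 7.

7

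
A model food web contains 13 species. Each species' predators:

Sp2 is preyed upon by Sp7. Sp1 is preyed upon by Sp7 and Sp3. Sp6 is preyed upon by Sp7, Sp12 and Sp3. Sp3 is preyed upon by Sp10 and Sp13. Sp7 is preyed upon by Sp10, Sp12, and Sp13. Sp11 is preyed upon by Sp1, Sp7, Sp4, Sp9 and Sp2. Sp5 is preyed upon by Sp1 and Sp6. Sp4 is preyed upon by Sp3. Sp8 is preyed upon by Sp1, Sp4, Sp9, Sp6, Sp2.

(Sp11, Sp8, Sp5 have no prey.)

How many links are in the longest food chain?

3 links

One longest chain: Sp11 → Sp1 → Sp7 → Sp12.
It has 4 species and 3 links.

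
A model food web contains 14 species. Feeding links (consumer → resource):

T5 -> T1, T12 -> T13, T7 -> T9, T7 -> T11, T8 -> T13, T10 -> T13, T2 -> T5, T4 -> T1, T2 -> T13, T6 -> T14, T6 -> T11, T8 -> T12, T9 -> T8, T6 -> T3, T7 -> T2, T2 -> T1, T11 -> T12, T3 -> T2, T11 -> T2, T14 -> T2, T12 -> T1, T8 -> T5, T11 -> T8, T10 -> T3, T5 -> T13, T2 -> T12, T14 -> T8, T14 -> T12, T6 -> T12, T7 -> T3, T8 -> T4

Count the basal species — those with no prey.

Basal species (no prey listed): T1, T13.
Count: 2.

2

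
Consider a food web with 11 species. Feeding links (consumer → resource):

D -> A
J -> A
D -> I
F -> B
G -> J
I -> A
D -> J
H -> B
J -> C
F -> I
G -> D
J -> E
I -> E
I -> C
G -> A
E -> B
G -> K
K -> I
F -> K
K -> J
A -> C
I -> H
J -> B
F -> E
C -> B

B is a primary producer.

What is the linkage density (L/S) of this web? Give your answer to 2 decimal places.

There are L = 25 links among S = 11 species.
L/S = 25/11 = 2.2727 ≈ 2.27.

L/S = 2.27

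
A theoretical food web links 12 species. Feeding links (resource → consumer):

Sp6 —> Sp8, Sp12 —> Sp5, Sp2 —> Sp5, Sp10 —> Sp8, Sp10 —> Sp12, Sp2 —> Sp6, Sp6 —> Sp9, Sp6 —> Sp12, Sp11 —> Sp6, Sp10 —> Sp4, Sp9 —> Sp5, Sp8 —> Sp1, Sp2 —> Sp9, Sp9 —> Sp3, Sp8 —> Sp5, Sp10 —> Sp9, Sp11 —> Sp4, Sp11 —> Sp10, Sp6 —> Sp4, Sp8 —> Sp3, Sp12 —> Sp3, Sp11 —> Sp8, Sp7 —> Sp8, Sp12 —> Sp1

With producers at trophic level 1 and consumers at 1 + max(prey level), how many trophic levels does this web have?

4

Producers (level 1): Sp7, Sp11, Sp2.
Sp11 → Sp10 → Sp8 → Sp5 gives Sp5 level 4.
No species has a prey at level 4, so no species reaches level 5.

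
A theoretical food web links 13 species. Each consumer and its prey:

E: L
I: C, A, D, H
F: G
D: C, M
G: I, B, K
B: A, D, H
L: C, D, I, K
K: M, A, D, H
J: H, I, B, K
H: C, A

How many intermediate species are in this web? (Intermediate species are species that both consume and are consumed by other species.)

7

Intermediate species (has both prey and predators): D, H, I, B, K, L, G.
Count: 7.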